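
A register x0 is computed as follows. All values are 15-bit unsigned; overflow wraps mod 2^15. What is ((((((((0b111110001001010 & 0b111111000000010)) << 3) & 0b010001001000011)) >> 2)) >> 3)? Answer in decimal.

256

0b111110001001010 = 111110001001010
0b111111000000010 = 111111000000010
→ & → 111110000000010 = 31746
→ << 3 (mod 2^15) → 110000000010000 = 24592
0b010001001000011 = 010001001000011
→ & → 010000000000000 = 8192
→ >> 2 → 000100000000000 = 2048
→ >> 3 → 000000100000000 = 256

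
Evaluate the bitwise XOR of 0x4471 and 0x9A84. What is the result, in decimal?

57077

0x4471 = 0100010001110001
0x9A84 = 1001101010000100
XOR → 1101111011110101 = 57077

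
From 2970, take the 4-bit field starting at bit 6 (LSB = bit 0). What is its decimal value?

14

v = 101110011010
Shift right by 6: 101110
Mask low 4 bits: 1110 = 14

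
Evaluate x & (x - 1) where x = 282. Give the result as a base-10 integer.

280

x = 100011010 = 282
x - 1 = 100011001
AND   = 100011000 = 280
(x & (x - 1) clears the lowest set bit of x.)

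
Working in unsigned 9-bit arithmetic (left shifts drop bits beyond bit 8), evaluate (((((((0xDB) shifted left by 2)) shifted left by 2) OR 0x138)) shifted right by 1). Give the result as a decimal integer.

220

0xDB = 011011011
→ shifted left by 2 (mod 2^9) → 101101100 = 364
→ shifted left by 2 (mod 2^9) → 110110000 = 432
0x138 = 100111000
→ OR → 110111000 = 440
→ shifted right by 1 → 011011100 = 220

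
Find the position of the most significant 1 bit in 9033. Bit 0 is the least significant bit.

9033 = 10001101001001
The topmost 1 is at position 13 (since 2^13 = 8192 ≤ 9033 < 16384).

13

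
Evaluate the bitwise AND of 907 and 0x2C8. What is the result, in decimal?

648

907 = 1110001011
0x2C8 = 1011001000
AND → 1010001000 = 648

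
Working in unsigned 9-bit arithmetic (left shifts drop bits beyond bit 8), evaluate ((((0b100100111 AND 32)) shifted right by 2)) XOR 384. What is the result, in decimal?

0b100100111 = 100100111
32 = 000100000
→ AND → 000100000 = 32
→ shifted right by 2 → 000001000 = 8
384 = 110000000
→ XOR → 110001000 = 392

392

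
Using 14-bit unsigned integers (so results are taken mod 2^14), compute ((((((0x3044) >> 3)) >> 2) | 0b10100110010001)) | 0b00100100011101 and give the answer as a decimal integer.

10655

0x3044 = 11000001000100
→ >> 3 → 00011000001000 = 1544
→ >> 2 → 00000110000010 = 386
0b10100110010001 = 10100110010001
→ | → 10100110010011 = 10643
0b00100100011101 = 00100100011101
→ | → 10100110011111 = 10655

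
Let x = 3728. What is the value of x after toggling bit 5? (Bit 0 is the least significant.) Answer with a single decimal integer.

x = 00111010010000
bit 5 is currently 0; toggle it via x ^ (1 << 5) = x ^ 32
→ 00111010110000 = 3760

3760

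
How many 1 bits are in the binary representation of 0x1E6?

6

0x1E6 = 111100110
Count the 1s: 1 + 1 + 1 + 1 + 1 + 1 = 6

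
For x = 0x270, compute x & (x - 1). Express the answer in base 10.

x = 1001110000 = 624
x - 1 = 1001101111
AND   = 1001100000 = 608
(x & (x - 1) clears the lowest set bit of x.)

608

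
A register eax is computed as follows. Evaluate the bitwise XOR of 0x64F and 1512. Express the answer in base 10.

0x64F = 11001001111
1512 = 10111101000
XOR → 01110100111 = 935

935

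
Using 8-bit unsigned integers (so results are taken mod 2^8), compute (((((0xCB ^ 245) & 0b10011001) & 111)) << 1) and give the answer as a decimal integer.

16

0xCB = 11001011
245 = 11110101
→ ^ → 00111110 = 62
0b10011001 = 10011001
→ & → 00011000 = 24
111 = 01101111
→ & → 00001000 = 8
→ << 1 (mod 2^8) → 00010000 = 16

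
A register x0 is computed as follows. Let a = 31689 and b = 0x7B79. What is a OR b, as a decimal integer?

31737

31689 = 111101111001001
0x7B79 = 111101101111001
 OR → 111101111111001 = 31737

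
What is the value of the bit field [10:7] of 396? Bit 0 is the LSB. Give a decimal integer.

3

v = 0000110001100
Shift right by 7: 000011
Mask low 4 bits: 0011 = 3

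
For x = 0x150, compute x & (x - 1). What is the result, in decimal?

320

x = 101010000 = 336
x - 1 = 101001111
AND   = 101000000 = 320
(x & (x - 1) clears the lowest set bit of x.)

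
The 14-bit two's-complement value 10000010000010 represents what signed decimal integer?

pattern = 10000010000010 (MSB is 1 ⇒ negative)
Invert: 01111101111101, add 1 → 01111101111110 = 8062, so the value is -8062.
(Equivalently: 8322 - 2^14 = 8322 - 16384 = -8062.)

-8062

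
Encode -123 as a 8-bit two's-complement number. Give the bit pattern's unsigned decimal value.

123 in 8 bits: 01111011
Invert: 10000100
Add 1:  10000101 = 133
(Check: 2^8 - 123 = 256 - 123 = 133.)

133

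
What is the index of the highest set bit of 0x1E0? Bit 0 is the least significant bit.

8

0x1E0 = 111100000
The topmost 1 is at position 8 (since 2^8 = 256 ≤ 480 < 512).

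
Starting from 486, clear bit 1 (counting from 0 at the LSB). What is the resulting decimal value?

x = 00000111100110
bit 1 is currently 1; clear it via x & ~(1 << 1) = x & ~2
→ 00000111100100 = 484

484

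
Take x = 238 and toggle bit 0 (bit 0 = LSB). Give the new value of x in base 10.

239

x = 00011101110
bit 0 is currently 0; toggle it via x ^ (1 << 0) = x ^ 1
→ 00011101111 = 239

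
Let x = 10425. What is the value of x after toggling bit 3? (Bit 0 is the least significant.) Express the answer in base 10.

10417

x = 010100010111001
bit 3 is currently 1; toggle it via x ^ (1 << 3) = x ^ 8
→ 010100010110001 = 10417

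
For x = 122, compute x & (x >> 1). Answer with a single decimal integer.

x = 1111010 = 122
x>>1 = 0111101
AND  = 0111000 = 56
(x & (x >> 1) has a 1 wherever x has two consecutive 1 bits.)

56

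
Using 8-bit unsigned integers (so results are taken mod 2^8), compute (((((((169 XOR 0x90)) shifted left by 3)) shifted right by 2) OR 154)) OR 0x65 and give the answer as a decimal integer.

169 = 10101001
0x90 = 10010000
→ XOR → 00111001 = 57
→ shifted left by 3 (mod 2^8) → 11001000 = 200
→ shifted right by 2 → 00110010 = 50
154 = 10011010
→ OR → 10111010 = 186
0x65 = 01100101
→ OR → 11111111 = 255

255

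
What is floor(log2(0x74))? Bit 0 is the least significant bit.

6

0x74 = 1110100
The topmost 1 is at position 6 (since 2^6 = 64 ≤ 116 < 128).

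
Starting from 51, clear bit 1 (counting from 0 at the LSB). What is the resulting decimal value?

49

x = 0000110011
bit 1 is currently 1; clear it via x & ~(1 << 1) = x & ~2
→ 0000110001 = 49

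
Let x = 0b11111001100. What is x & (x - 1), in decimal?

1992

x = 11111001100 = 1996
x - 1 = 11111001011
AND   = 11111001000 = 1992
(x & (x - 1) clears the lowest set bit of x.)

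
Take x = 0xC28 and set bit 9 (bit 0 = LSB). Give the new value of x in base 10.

3624

x = 00110000101000
bit 9 is currently 0; set it via x | (1 << 9) = x | 512
→ 00111000101000 = 3624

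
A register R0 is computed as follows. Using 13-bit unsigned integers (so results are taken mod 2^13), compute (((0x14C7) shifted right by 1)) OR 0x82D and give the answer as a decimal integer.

0x14C7 = 1010011000111
→ shifted right by 1 → 0101001100011 = 2659
0x82D = 0100000101101
→ OR → 0101001101111 = 2671

2671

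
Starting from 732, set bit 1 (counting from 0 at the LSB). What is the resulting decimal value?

734

x = 01011011100
bit 1 is currently 0; set it via x | (1 << 1) = x | 2
→ 01011011110 = 734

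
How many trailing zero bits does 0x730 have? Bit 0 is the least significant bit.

4

0x730 = 11100110000
Trailing zeros: 4, so the lowest set bit is bit 4 (value 16).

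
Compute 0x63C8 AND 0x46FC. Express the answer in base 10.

17096

0x63C8 = 110001111001000
0x46FC = 100011011111100
AND → 100001011001000 = 17096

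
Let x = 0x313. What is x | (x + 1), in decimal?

791

x = 1100010011 = 787
x + 1 = 1100010100
OR    = 1100010111 = 791
(x | (x + 1) sets the lowest cleared bit.)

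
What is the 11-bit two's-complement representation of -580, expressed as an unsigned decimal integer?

580 in 11 bits: 01001000100
Invert: 10110111011
Add 1:  10110111100 = 1468
(Check: 2^11 - 580 = 2048 - 580 = 1468.)

1468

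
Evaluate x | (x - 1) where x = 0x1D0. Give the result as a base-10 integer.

479

x = 111010000 = 464
x - 1 = 111001111
OR    = 111011111 = 479
(x | (x - 1) sets all bits below the lowest set bit.)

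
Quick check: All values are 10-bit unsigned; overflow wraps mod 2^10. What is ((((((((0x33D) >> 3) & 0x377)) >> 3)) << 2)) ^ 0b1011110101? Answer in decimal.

0x33D = 1100111101
→ >> 3 → 0001100111 = 103
0x377 = 1101110111
→ & → 0001100111 = 103
→ >> 3 → 0000001100 = 12
→ << 2 (mod 2^10) → 0000110000 = 48
0b1011110101 = 1011110101
→ ^ → 1011000101 = 709

709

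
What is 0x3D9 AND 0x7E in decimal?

88

0x3D9 = 1111011001
0x7E = 0001111110
AND → 0001011000 = 88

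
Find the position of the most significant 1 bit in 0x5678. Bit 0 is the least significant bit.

0x5678 = 101011001111000
The topmost 1 is at position 14 (since 2^14 = 16384 ≤ 22136 < 32768).

14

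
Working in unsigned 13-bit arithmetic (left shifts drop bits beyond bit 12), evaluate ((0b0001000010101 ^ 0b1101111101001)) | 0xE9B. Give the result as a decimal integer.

0b0001000010101 = 0001000010101
0b1101111101001 = 1101111101001
→ ^ → 1100111111100 = 6652
0xE9B = 0111010011011
→ | → 1111111111111 = 8191

8191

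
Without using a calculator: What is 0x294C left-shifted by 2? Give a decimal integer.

0x294C = 0010100101001100
shift left by 2 → 1010010100110000 = 42288
(equivalently, 10572 × 2^2 = 10572 × 4)

42288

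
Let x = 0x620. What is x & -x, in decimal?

32

x = 11000100000 = 1568
-x (two's complement) = …00111100000
AND   = 00000100000 = 32
(x & -x isolates the lowest set bit of x.)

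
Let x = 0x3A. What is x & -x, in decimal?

x = 111010 = 58
-x (two's complement) = …000110
AND   = 000010 = 2
(x & -x isolates the lowest set bit of x.)

2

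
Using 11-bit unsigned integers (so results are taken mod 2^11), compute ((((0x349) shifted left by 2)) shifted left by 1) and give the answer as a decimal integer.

584

0x349 = 01101001001
→ shifted left by 2 (mod 2^11) → 10100100100 = 1316
→ shifted left by 1 (mod 2^11) → 01001001000 = 584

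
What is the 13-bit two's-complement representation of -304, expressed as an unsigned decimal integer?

7888

304 in 13 bits: 0000100110000
Invert: 1111011001111
Add 1:  1111011010000 = 7888
(Check: 2^13 - 304 = 8192 - 304 = 7888.)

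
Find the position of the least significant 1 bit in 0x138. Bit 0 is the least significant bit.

0x138 = 100111000
Trailing zeros: 3, so the lowest set bit is bit 3 (value 8).

3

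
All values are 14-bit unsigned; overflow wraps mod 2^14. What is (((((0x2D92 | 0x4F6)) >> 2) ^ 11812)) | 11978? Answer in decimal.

12251

0x2D92 = 10110110010010
0x4F6 = 00010011110110
→ | → 10110111110110 = 11766
→ >> 2 → 00101101111101 = 2941
11812 = 10111000100100
→ ^ → 10010101011001 = 9561
11978 = 10111011001010
→ | → 10111111011011 = 12251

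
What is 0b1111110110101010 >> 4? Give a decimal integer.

4058

x = 1111110110101010
shift right by 4 → 0000111111011010 = 4058
(equivalently, floor(64938 / 16))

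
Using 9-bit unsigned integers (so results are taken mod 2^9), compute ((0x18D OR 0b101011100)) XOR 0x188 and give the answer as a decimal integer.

85

0x18D = 110001101
0b101011100 = 101011100
→ OR → 111011101 = 477
0x188 = 110001000
→ XOR → 001010101 = 85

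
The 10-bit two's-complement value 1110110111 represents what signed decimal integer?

-73

pattern = 1110110111 (MSB is 1 ⇒ negative)
Invert: 0001001000, add 1 → 0001001001 = 73, so the value is -73.
(Equivalently: 951 - 2^10 = 951 - 1024 = -73.)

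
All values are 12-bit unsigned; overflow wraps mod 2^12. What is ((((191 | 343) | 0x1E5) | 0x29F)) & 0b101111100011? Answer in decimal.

995

191 = 000010111111
343 = 000101010111
→ | → 000111111111 = 511
0x1E5 = 000111100101
→ | → 000111111111 = 511
0x29F = 001010011111
→ | → 001111111111 = 1023
0b101111100011 = 101111100011
→ & → 001111100011 = 995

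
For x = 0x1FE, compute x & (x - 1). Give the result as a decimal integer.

x = 111111110 = 510
x - 1 = 111111101
AND   = 111111100 = 508
(x & (x - 1) clears the lowest set bit of x.)

508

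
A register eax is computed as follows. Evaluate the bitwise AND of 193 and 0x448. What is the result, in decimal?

193 = 00011000001
0x448 = 10001001000
AND → 00001000000 = 64

64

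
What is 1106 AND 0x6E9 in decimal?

1088

1106 = 10001010010
0x6E9 = 11011101001
AND → 10001000000 = 1088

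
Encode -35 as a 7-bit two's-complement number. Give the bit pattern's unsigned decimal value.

35 in 7 bits: 0100011
Invert: 1011100
Add 1:  1011101 = 93
(Check: 2^7 - 35 = 128 - 35 = 93.)

93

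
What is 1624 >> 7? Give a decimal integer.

12

1624 = 11001011000
shift right by 7 → 00000001100 = 12
(equivalently, floor(1624 / 128))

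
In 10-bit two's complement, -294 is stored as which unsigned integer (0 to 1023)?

294 in 10 bits: 0100100110
Invert: 1011011001
Add 1:  1011011010 = 730
(Check: 2^10 - 294 = 1024 - 294 = 730.)

730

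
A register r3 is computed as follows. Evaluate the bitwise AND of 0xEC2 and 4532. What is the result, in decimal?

0xEC2 = 0111011000010
4532 = 1000110110100
AND → 0000010000000 = 128

128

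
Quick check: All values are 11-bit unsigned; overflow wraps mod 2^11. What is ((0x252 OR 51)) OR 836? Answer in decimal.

0x252 = 01001010010
51 = 00000110011
→ OR → 01001110011 = 627
836 = 01101000100
→ OR → 01101110111 = 887

887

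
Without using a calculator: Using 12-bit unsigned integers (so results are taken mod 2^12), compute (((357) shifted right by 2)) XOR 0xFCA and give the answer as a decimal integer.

3987

357 = 000101100101
→ shifted right by 2 → 000001011001 = 89
0xFCA = 111111001010
→ XOR → 111110010011 = 3987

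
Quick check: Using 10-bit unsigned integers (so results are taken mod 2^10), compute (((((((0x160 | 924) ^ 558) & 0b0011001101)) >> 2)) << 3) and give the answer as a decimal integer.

384

0x160 = 0101100000
924 = 1110011100
→ | → 1111111100 = 1020
558 = 1000101110
→ ^ → 0111010010 = 466
0b0011001101 = 0011001101
→ & → 0011000000 = 192
→ >> 2 → 0000110000 = 48
→ << 3 (mod 2^10) → 0110000000 = 384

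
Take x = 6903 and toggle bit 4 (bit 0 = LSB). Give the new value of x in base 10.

6887

x = 01101011110111
bit 4 is currently 1; toggle it via x ^ (1 << 4) = x ^ 16
→ 01101011100111 = 6887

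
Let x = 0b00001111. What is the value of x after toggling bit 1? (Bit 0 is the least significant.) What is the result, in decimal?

x = 00001111
bit 1 is currently 1; toggle it via x ^ (1 << 1) = x ^ 2
→ 00001101 = 13

13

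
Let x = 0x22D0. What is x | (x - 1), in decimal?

x = 10001011010000 = 8912
x - 1 = 10001011001111
OR    = 10001011011111 = 8927
(x | (x - 1) sets all bits below the lowest set bit.)

8927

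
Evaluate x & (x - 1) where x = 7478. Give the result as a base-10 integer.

7476

x = 1110100110110 = 7478
x - 1 = 1110100110101
AND   = 1110100110100 = 7476
(x & (x - 1) clears the lowest set bit of x.)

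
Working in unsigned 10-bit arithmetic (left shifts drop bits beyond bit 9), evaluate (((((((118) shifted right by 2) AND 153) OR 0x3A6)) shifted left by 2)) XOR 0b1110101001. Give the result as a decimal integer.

341

118 = 0001110110
→ shifted right by 2 → 0000011101 = 29
153 = 0010011001
→ AND → 0000011001 = 25
0x3A6 = 1110100110
→ OR → 1110111111 = 959
→ shifted left by 2 (mod 2^10) → 1011111100 = 764
0b1110101001 = 1110101001
→ XOR → 0101010101 = 341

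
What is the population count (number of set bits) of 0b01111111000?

7

n = 1111111000
Count the 1s: 1 + 1 + 1 + 1 + 1 + 1 + 1 = 7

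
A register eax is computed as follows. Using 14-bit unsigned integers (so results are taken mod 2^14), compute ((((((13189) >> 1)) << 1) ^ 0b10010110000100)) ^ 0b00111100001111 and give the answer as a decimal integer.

13189 = 11001110000101
→ >> 1 → 01100111000010 = 6594
→ << 1 (mod 2^14) → 11001110000100 = 13188
0b10010110000100 = 10010110000100
→ ^ → 01011000000000 = 5632
0b00111100001111 = 00111100001111
→ ^ → 01100100001111 = 6415

6415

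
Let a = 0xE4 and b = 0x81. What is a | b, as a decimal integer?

0xE4 = 11100100
0x81 = 10000001
 OR → 11100101 = 229

229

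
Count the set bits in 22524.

11

22524 = 101011111111100
Count the 1s: 1 + 1 + 1 + 1 + 1 + 1 + 1 + 1 + 1 + 1 + 1 = 11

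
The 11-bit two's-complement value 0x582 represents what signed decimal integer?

pattern = 10110000010 (MSB is 1 ⇒ negative)
Invert: 01001111101, add 1 → 01001111110 = 638, so the value is -638.
(Equivalently: 1410 - 2^11 = 1410 - 2048 = -638.)

-638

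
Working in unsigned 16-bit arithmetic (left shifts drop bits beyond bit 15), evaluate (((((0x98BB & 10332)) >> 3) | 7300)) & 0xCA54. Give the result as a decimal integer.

0x98BB = 1001100010111011
10332 = 0010100001011100
→ & → 0000100000011000 = 2072
→ >> 3 → 0000000100000011 = 259
7300 = 0001110010000100
→ | → 0001110110000111 = 7559
0xCA54 = 1100101001010100
→ & → 0000100000000100 = 2052

2052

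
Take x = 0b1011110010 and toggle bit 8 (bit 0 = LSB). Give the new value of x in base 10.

1010

x = 1011110010
bit 8 is currently 0; toggle it via x ^ (1 << 8) = x ^ 256
→ 1111110010 = 1010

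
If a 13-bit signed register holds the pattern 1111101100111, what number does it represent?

-153

pattern = 1111101100111 (MSB is 1 ⇒ negative)
Invert: 0000010011000, add 1 → 0000010011001 = 153, so the value is -153.
(Equivalently: 8039 - 2^13 = 8039 - 8192 = -153.)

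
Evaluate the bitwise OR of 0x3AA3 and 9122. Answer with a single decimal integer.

0x3AA3 = 11101010100011
9122 = 10001110100010
 OR → 11101110100011 = 15267

15267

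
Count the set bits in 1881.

7

1881 = 11101011001
Count the 1s: 1 + 1 + 1 + 1 + 1 + 1 + 1 = 7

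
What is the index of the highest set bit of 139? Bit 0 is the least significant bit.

7

139 = 10001011
The topmost 1 is at position 7 (since 2^7 = 128 ≤ 139 < 256).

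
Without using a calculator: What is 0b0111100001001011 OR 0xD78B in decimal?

a = 0111100001001011
0xD78B = 1101011110001011
 OR → 1111111111001011 = 65483

65483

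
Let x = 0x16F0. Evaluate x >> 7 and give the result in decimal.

45

0x16F0 = 1011011110000
shift right by 7 → 0000000101101 = 45
(equivalently, floor(5872 / 128))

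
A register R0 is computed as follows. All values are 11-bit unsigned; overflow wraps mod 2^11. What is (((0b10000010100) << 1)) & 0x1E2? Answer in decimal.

32

0b10000010100 = 10000010100
→ << 1 (mod 2^11) → 00000101000 = 40
0x1E2 = 00111100010
→ & → 00000100000 = 32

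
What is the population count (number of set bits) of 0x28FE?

9

0x28FE = 10100011111110
Count the 1s: 1 + 1 + 1 + 1 + 1 + 1 + 1 + 1 + 1 = 9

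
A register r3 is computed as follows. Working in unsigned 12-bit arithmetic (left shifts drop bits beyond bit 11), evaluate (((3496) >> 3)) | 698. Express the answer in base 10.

959

3496 = 110110101000
→ >> 3 → 000110110101 = 437
698 = 001010111010
→ | → 001110111111 = 959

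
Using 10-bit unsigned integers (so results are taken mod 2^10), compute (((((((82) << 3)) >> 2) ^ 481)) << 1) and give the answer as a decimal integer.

650

82 = 0001010010
→ << 3 (mod 2^10) → 1010010000 = 656
→ >> 2 → 0010100100 = 164
481 = 0111100001
→ ^ → 0101000101 = 325
→ << 1 (mod 2^10) → 1010001010 = 650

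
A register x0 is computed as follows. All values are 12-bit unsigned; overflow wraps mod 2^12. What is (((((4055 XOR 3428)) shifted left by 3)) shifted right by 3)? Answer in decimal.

179

4055 = 111111010111
3428 = 110101100100
→ XOR → 001010110011 = 691
→ shifted left by 3 (mod 2^12) → 010110011000 = 1432
→ shifted right by 3 → 000010110011 = 179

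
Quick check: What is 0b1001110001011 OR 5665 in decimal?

6059

a = 1001110001011
5665 = 1011000100001
 OR → 1011110101011 = 6059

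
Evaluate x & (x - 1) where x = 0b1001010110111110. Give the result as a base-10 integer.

38332

x = 1001010110111110 = 38334
x - 1 = 1001010110111101
AND   = 1001010110111100 = 38332
(x & (x - 1) clears the lowest set bit of x.)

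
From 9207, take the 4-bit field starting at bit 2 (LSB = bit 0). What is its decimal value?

v = 10001111110111
Shift right by 2: 100011111101
Mask low 4 bits: 1101 = 13

13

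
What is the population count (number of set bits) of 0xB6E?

0xB6E = 101101101110
Count the 1s: 1 + 1 + 1 + 1 + 1 + 1 + 1 + 1 = 8

8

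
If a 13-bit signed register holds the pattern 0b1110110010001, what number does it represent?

-623

pattern = 1110110010001 (MSB is 1 ⇒ negative)
Invert: 0001001101110, add 1 → 0001001101111 = 623, so the value is -623.
(Equivalently: 7569 - 2^13 = 7569 - 8192 = -623.)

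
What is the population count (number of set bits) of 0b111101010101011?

10

n = 111101010101011
Count the 1s: 1 + 1 + 1 + 1 + 1 + 1 + 1 + 1 + 1 + 1 = 10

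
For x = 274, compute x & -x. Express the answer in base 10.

2

x = 100010010 = 274
-x (two's complement) = …011101110
AND   = 000000010 = 2
(x & -x isolates the lowest set bit of x.)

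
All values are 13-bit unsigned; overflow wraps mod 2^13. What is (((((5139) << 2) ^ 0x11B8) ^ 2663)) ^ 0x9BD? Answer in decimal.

558

5139 = 1010000010011
→ << 2 (mod 2^13) → 1000001001100 = 4172
0x11B8 = 1000110111000
→ ^ → 0000111110100 = 500
2663 = 0101001100111
→ ^ → 0101110010011 = 2963
0x9BD = 0100110111101
→ ^ → 0001000101110 = 558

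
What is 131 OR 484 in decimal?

131 = 010000011
484 = 111100100
 OR → 111100111 = 487

487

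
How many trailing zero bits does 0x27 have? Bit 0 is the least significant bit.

0

0x27 = 100111
Trailing zeros: 0, so the lowest set bit is bit 0 (value 1).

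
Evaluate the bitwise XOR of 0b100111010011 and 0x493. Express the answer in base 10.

a = 100111010011
0x493 = 010010010011
XOR → 110101000000 = 3392

3392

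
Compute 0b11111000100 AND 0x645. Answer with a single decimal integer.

1604

a = 11111000100
0x645 = 11001000101
AND → 11001000100 = 1604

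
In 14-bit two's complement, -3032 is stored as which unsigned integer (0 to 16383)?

3032 in 14 bits: 00101111011000
Invert: 11010000100111
Add 1:  11010000101000 = 13352
(Check: 2^14 - 3032 = 16384 - 3032 = 13352.)

13352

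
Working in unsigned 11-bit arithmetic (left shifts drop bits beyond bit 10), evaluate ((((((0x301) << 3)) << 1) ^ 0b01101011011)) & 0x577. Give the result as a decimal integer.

0x301 = 01100000001
→ << 3 (mod 2^11) → 00000001000 = 8
→ << 1 (mod 2^11) → 00000010000 = 16
0b01101011011 = 01101011011
→ ^ → 01101001011 = 843
0x577 = 10101110111
→ & → 00101000011 = 323

323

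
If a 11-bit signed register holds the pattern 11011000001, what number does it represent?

-319

pattern = 11011000001 (MSB is 1 ⇒ negative)
Invert: 00100111110, add 1 → 00100111111 = 319, so the value is -319.
(Equivalently: 1729 - 2^11 = 1729 - 2048 = -319.)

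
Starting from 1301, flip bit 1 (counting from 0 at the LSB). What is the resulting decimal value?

1303

x = 10100010101
bit 1 is currently 0; toggle it via x ^ (1 << 1) = x ^ 2
→ 10100010111 = 1303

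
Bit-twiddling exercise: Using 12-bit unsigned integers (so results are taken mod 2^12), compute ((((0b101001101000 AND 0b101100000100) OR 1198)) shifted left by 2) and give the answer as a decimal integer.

2744

0b101001101000 = 101001101000
0b101100000100 = 101100000100
→ AND → 101000000000 = 2560
1198 = 010010101110
→ OR → 111010101110 = 3758
→ shifted left by 2 (mod 2^12) → 101010111000 = 2744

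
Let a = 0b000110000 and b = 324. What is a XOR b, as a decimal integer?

a = 000110000
324 = 101000100
XOR → 101110100 = 372

372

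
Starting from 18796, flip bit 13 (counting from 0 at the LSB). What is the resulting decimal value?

x = 100100101101100
bit 13 is currently 0; toggle it via x ^ (1 << 13) = x ^ 8192
→ 110100101101100 = 26988

26988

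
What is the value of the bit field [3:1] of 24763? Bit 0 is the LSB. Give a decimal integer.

5

v = 0110000010111011
Shift right by 1: 011000001011101
Mask low 3 bits: 101 = 5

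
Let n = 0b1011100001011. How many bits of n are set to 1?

7

n = 1011100001011
Count the 1s: 1 + 1 + 1 + 1 + 1 + 1 + 1 = 7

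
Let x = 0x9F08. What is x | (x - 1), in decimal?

40719

x = 1001111100001000 = 40712
x - 1 = 1001111100000111
OR    = 1001111100001111 = 40719
(x | (x - 1) sets all bits below the lowest set bit.)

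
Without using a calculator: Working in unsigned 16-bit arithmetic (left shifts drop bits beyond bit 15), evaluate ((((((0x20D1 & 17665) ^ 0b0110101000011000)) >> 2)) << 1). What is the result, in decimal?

13580

0x20D1 = 0010000011010001
17665 = 0100010100000001
→ & → 0000000000000001 = 1
0b0110101000011000 = 0110101000011000
→ ^ → 0110101000011001 = 27161
→ >> 2 → 0001101010000110 = 6790
→ << 1 (mod 2^16) → 0011010100001100 = 13580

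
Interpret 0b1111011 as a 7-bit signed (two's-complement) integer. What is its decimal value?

-5

pattern = 1111011 (MSB is 1 ⇒ negative)
Invert: 0000100, add 1 → 0000101 = 5, so the value is -5.
(Equivalently: 123 - 2^7 = 123 - 128 = -5.)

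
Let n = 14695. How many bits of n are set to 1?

9

14695 = 11100101100111
Count the 1s: 1 + 1 + 1 + 1 + 1 + 1 + 1 + 1 + 1 = 9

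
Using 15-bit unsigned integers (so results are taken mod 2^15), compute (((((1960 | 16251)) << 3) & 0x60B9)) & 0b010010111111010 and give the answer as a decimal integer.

8344

1960 = 000011110101000
16251 = 011111101111011
→ | → 011111111111011 = 16379
→ << 3 (mod 2^15) → 111111111011000 = 32728
0x60B9 = 110000010111001
→ & → 110000010011000 = 24728
0b010010111111010 = 010010111111010
→ & → 010000010011000 = 8344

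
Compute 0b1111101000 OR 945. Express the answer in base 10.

1017

a = 1111101000
945 = 1110110001
 OR → 1111111001 = 1017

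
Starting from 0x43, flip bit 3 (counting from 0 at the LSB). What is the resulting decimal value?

75

x = 01000011
bit 3 is currently 0; toggle it via x ^ (1 << 3) = x ^ 8
→ 01001011 = 75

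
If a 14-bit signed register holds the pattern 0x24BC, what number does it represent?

pattern = 10010010111100 (MSB is 1 ⇒ negative)
Invert: 01101101000011, add 1 → 01101101000100 = 6980, so the value is -6980.
(Equivalently: 9404 - 2^14 = 9404 - 16384 = -6980.)

-6980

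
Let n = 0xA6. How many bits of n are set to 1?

4

0xA6 = 10100110
Count the 1s: 1 + 1 + 1 + 1 = 4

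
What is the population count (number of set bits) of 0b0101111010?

6

n = 101111010
Count the 1s: 1 + 1 + 1 + 1 + 1 + 1 = 6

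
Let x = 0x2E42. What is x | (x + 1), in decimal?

11843

x = 10111001000010 = 11842
x + 1 = 10111001000011
OR    = 10111001000011 = 11843
(x | (x + 1) sets the lowest cleared bit.)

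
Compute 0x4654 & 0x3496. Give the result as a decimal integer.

1044

0x4654 = 100011001010100
0x3496 = 011010010010110
AND → 000010000010100 = 1044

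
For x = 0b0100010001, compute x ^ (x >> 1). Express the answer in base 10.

x = 100010001 = 273
x>>1 = 010001000
XOR  = 110011001 = 409
(x ^ (x >> 1) gives the standard binary-reflected Gray code of x.)

409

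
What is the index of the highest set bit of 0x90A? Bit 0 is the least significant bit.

11

0x90A = 100100001010
The topmost 1 is at position 11 (since 2^11 = 2048 ≤ 2314 < 4096).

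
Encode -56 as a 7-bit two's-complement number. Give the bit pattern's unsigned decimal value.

56 in 7 bits: 0111000
Invert: 1000111
Add 1:  1001000 = 72
(Check: 2^7 - 56 = 128 - 56 = 72.)

72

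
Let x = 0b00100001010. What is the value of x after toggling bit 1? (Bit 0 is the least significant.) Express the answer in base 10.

x = 00100001010
bit 1 is currently 1; toggle it via x ^ (1 << 1) = x ^ 2
→ 00100001000 = 264

264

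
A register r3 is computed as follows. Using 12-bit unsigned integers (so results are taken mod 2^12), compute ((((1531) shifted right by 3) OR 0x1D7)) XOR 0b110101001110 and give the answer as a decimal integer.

1531 = 010111111011
→ shifted right by 3 → 000010111111 = 191
0x1D7 = 000111010111
→ OR → 000111111111 = 511
0b110101001110 = 110101001110
→ XOR → 110010110001 = 3249

3249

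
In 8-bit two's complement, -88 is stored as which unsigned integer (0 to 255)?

88 in 8 bits: 01011000
Invert: 10100111
Add 1:  10101000 = 168
(Check: 2^8 - 88 = 256 - 88 = 168.)

168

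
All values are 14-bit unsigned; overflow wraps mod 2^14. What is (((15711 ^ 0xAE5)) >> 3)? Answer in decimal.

15711 = 11110101011111
0xAE5 = 00101011100101
→ ^ → 11011110111010 = 14266
→ >> 3 → 00011011110111 = 1783

1783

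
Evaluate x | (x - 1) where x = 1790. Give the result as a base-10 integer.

x = 11011111110 = 1790
x - 1 = 11011111101
OR    = 11011111111 = 1791
(x | (x - 1) sets all bits below the lowest set bit.)

1791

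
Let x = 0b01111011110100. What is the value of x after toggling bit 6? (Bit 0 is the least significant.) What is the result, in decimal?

x = 01111011110100
bit 6 is currently 1; toggle it via x ^ (1 << 6) = x ^ 64
→ 01111010110100 = 7860

7860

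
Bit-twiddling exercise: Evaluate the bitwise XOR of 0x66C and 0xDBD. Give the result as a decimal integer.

3025

0x66C = 011001101100
0xDBD = 110110111101
XOR → 101111010001 = 3025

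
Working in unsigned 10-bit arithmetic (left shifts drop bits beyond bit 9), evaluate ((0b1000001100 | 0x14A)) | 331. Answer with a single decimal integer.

0b1000001100 = 1000001100
0x14A = 0101001010
→ | → 1101001110 = 846
331 = 0101001011
→ | → 1101001111 = 847

847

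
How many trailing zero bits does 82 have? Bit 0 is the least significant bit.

1

82 = 1010010
Trailing zeros: 1, so the lowest set bit is bit 1 (value 2).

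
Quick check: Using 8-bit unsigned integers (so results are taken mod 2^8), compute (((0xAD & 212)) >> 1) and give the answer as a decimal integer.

66

0xAD = 10101101
212 = 11010100
→ & → 10000100 = 132
→ >> 1 → 01000010 = 66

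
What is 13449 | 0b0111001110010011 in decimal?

13449 = 011010010001001
b = 111001110010011
 OR → 111011110011011 = 30619

30619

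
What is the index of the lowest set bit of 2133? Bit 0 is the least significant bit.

0

2133 = 100001010101
Trailing zeros: 0, so the lowest set bit is bit 0 (value 1).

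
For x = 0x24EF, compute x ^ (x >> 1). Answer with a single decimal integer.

13976

x = 10010011101111 = 9455
x>>1 = 01001001110111
XOR  = 11011010011000 = 13976
(x ^ (x >> 1) gives the standard binary-reflected Gray code of x.)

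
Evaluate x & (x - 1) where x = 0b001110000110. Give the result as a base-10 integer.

900

x = 1110000110 = 902
x - 1 = 1110000101
AND   = 1110000100 = 900
(x & (x - 1) clears the lowest set bit of x.)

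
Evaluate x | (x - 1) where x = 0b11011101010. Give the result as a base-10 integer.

x = 11011101010 = 1770
x - 1 = 11011101001
OR    = 11011101011 = 1771
(x | (x - 1) sets all bits below the lowest set bit.)

1771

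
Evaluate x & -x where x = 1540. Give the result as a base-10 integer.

x = 11000000100 = 1540
-x (two's complement) = …00111111100
AND   = 00000000100 = 4
(x & -x isolates the lowest set bit of x.)

4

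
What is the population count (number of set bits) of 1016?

7

1016 = 1111111000
Count the 1s: 1 + 1 + 1 + 1 + 1 + 1 + 1 = 7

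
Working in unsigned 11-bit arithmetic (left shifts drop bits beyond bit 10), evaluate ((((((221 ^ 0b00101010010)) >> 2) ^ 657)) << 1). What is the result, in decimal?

1508

221 = 00011011101
0b00101010010 = 00101010010
→ ^ → 00110001111 = 399
→ >> 2 → 00001100011 = 99
657 = 01010010001
→ ^ → 01011110010 = 754
→ << 1 (mod 2^11) → 10111100100 = 1508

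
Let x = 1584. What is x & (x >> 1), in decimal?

528

x = 11000110000 = 1584
x>>1 = 01100011000
AND  = 01000010000 = 528
(x & (x >> 1) has a 1 wherever x has two consecutive 1 bits.)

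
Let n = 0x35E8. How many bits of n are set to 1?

0x35E8 = 11010111101000
Count the 1s: 1 + 1 + 1 + 1 + 1 + 1 + 1 + 1 = 8

8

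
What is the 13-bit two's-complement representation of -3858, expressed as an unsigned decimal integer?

3858 in 13 bits: 0111100010010
Invert: 1000011101101
Add 1:  1000011101110 = 4334
(Check: 2^13 - 3858 = 8192 - 3858 = 4334.)

4334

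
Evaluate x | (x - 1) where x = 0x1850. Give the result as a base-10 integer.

x = 1100001010000 = 6224
x - 1 = 1100001001111
OR    = 1100001011111 = 6239
(x | (x - 1) sets all bits below the lowest set bit.)

6239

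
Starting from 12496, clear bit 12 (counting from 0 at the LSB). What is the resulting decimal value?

x = 11000011010000
bit 12 is currently 1; clear it via x & ~(1 << 12) = x & ~4096
→ 10000011010000 = 8400

8400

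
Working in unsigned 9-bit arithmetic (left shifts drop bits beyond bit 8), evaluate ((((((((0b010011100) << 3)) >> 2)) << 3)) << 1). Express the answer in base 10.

0b010011100 = 010011100
→ << 3 (mod 2^9) → 011100000 = 224
→ >> 2 → 000111000 = 56
→ << 3 (mod 2^9) → 111000000 = 448
→ << 1 (mod 2^9) → 110000000 = 384

384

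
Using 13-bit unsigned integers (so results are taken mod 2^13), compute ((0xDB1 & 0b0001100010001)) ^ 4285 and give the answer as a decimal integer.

4524

0xDB1 = 0110110110001
0b0001100010001 = 0001100010001
→ & → 0000100010001 = 273
4285 = 1000010111101
→ ^ → 1000110101100 = 4524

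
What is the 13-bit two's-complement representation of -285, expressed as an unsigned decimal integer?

7907

285 in 13 bits: 0000100011101
Invert: 1111011100010
Add 1:  1111011100011 = 7907
(Check: 2^13 - 285 = 8192 - 285 = 7907.)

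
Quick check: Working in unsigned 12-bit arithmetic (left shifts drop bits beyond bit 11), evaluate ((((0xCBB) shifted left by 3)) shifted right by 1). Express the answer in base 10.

748

0xCBB = 110010111011
→ shifted left by 3 (mod 2^12) → 010111011000 = 1496
→ shifted right by 1 → 001011101100 = 748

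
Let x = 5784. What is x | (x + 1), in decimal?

x = 1011010011000 = 5784
x + 1 = 1011010011001
OR    = 1011010011001 = 5785
(x | (x + 1) sets the lowest cleared bit.)

5785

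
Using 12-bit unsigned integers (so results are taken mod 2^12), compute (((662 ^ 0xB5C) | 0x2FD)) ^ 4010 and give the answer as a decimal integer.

662 = 001010010110
0xB5C = 101101011100
→ ^ → 100111001010 = 2506
0x2FD = 001011111101
→ | → 101111111111 = 3071
4010 = 111110101010
→ ^ → 010001010101 = 1109

1109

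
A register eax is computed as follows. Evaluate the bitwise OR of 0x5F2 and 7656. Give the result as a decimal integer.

7674

0x5F2 = 0010111110010
7656 = 1110111101000
 OR → 1110111111010 = 7674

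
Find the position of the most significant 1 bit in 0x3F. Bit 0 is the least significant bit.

0x3F = 111111
The topmost 1 is at position 5 (since 2^5 = 32 ≤ 63 < 64).

5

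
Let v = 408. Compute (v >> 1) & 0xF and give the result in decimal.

12

v = 0110011000
Shift right by 1: 011001100
Mask low 4 bits: 1100 = 12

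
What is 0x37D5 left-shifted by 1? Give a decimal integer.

28586

0x37D5 = 011011111010101
shift left by 1 → 110111110101010 = 28586
(equivalently, 14293 × 2^1 = 14293 × 2)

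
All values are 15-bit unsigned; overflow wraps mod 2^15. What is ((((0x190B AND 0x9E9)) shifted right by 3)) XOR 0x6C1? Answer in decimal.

2016

0x190B = 001100100001011
0x9E9 = 000100111101001
→ AND → 000100100001001 = 2313
→ shifted right by 3 → 000000100100001 = 289
0x6C1 = 000011011000001
→ XOR → 000011111100000 = 2016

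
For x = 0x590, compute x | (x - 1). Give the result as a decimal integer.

1439

x = 10110010000 = 1424
x - 1 = 10110001111
OR    = 10110011111 = 1439
(x | (x - 1) sets all bits below the lowest set bit.)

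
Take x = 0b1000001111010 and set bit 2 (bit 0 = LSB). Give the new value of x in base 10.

x = 1000001111010
bit 2 is currently 0; set it via x | (1 << 2) = x | 4
→ 1000001111110 = 4222

4222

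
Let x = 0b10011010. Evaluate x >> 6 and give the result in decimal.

2

x = 10011010
shift right by 6 → 00000010 = 2
(equivalently, floor(154 / 64))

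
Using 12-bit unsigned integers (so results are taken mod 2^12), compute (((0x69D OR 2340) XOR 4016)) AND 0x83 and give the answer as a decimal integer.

1

0x69D = 011010011101
2340 = 100100100100
→ OR → 111110111101 = 4029
4016 = 111110110000
→ XOR → 000000001101 = 13
0x83 = 000010000011
→ AND → 000000000001 = 1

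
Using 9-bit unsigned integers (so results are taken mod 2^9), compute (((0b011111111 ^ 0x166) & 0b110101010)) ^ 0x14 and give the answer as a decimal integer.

0b011111111 = 011111111
0x166 = 101100110
→ ^ → 110011001 = 409
0b110101010 = 110101010
→ & → 110001000 = 392
0x14 = 000010100
→ ^ → 110011100 = 412

412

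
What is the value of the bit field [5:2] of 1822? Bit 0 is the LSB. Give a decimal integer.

7

v = 0011100011110
Shift right by 2: 00111000111
Mask low 4 bits: 0111 = 7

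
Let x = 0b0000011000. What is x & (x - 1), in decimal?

x = 11000 = 24
x - 1 = 10111
AND   = 10000 = 16
(x & (x - 1) clears the lowest set bit of x.)

16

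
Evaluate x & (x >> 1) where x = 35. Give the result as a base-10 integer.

1

x = 100011 = 35
x>>1 = 010001
AND  = 000001 = 1
(x & (x >> 1) has a 1 wherever x has two consecutive 1 bits.)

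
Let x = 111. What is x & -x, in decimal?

1

x = 1101111 = 111
-x (two's complement) = …0010001
AND   = 0000001 = 1
(x & -x isolates the lowest set bit of x.)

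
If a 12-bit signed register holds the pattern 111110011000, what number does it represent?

pattern = 111110011000 (MSB is 1 ⇒ negative)
Invert: 000001100111, add 1 → 000001101000 = 104, so the value is -104.
(Equivalently: 3992 - 2^12 = 3992 - 4096 = -104.)

-104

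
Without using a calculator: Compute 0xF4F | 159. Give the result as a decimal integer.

0xF4F = 111101001111
159 = 000010011111
 OR → 111111011111 = 4063

4063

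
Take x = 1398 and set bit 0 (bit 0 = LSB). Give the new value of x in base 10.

1399

x = 10101110110
bit 0 is currently 0; set it via x | (1 << 0) = x | 1
→ 10101110111 = 1399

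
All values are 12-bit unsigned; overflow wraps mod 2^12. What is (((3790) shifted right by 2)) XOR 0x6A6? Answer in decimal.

3790 = 111011001110
→ shifted right by 2 → 001110110011 = 947
0x6A6 = 011010100110
→ XOR → 010100010101 = 1301

1301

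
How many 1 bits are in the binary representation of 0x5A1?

5

0x5A1 = 10110100001
Count the 1s: 1 + 1 + 1 + 1 + 1 = 5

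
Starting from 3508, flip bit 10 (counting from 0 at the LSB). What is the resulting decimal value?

x = 00110110110100
bit 10 is currently 1; toggle it via x ^ (1 << 10) = x ^ 1024
→ 00100110110100 = 2484

2484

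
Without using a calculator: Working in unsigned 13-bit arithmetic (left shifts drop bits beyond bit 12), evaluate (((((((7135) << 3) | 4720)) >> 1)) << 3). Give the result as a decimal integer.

7136

7135 = 1101111011111
→ << 3 (mod 2^13) → 1111011111000 = 7928
4720 = 1001001110000
→ | → 1111011111000 = 7928
→ >> 1 → 0111101111100 = 3964
→ << 3 (mod 2^13) → 1101111100000 = 7136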